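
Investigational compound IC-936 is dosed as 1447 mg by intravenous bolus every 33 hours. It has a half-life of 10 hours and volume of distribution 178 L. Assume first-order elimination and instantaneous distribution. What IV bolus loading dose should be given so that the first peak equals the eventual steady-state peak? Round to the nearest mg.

1611 mg

f = (1/2)^(33/10) ≈ 0.101532; accumulation ratio R = 1/(1−f) ≈ 1.11301.
Loading dose to hit Cmax,ss on first dose: D_load = D_maint·R ≈ 1447 × 1.11301 ≈ 1610.53 mg.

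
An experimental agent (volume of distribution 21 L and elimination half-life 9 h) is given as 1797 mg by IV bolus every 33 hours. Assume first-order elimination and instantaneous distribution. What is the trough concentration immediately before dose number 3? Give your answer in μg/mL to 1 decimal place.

f = (1/2)^(τ/t½) = (1/2)^(33/9) ≈ 0.0787.
C₀ = D/Vd = 1797/21 ≈ 85.571 μg/mL.
Before the 3rd dose, 2 doses have been given. Superposition: Cmin = C₀·(f + f²).
≈ 85.571 × (0.0787 + 0.0062) ≈ 85.571 × 0.0849 ≈ 7.265 μg/mL.

7.3 μg/mL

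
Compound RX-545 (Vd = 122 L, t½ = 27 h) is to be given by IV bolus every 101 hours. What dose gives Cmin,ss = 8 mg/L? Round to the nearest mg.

τ/t½ = 101/27 ≈ 3.7407, so f = (1/2)^(101/27) ≈ 0.074804.
Cmin,ss = (D/Vd)·f/(1−f), so D = Cmin,ss·Vd·(1−f)/f.
D = 8 × 122 × (1−f)/f ≈ 8 × 122 × 12.36827 ≈ 12071.43 mg.

12071 mg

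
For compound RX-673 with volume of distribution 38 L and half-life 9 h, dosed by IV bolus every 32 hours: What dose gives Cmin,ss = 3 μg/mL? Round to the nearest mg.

τ/t½ = 32/9 ≈ 3.5556, so f = (1/2)^(32/9) ≈ 0.085049.
Cmin,ss = (D/Vd)·f/(1−f), so D = Cmin,ss·Vd·(1−f)/f.
D = 3 × 38 × (1−f)/f ≈ 3 × 38 × 10.75793 ≈ 1226.40 mg.

1226 mg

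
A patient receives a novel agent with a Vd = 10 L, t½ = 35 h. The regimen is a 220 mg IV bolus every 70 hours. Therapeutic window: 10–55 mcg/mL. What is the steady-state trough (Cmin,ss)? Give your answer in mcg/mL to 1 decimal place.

7.3 mcg/mL

The dosing interval is 2 half-lives, so f = 2^(−2) = 0.25.
At steady state, R = 1/(1 − 0.25) = 4/3.
Single-dose peak C₀ = D/Vd = 220/10 = 22 mcg/mL.
Steady-state peak Cmax,ss = C₀·R = 22 × 4/3 ≈ 29.333 mcg/mL.
Steady-state trough Cmin,ss = Cmax,ss·f ≈ 29.333 × 0.25 ≈ 7.333 mcg/mL.
Trough 7.3 mcg/mL vs MEC 10 mcg/mL: subtherapeutic.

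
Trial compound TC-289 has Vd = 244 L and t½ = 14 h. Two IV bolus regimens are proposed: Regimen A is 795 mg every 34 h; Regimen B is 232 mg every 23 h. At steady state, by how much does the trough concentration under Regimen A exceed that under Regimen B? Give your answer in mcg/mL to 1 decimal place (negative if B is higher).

0.3 mcg/mL

Regimen A: f = (1/2)^(34/14) ≈ 0.1857; Cmin,ss = (795/244)·f/(1−f) ≈ 0.743 mcg/mL.
Regimen B: f = (1/2)^(23/14) ≈ 0.3202; Cmin,ss = (232/244)·f/(1−f) ≈ 0.448 mcg/mL.
Difference ≈ 0.743 − 0.448 ≈ 0.295 mcg/mL.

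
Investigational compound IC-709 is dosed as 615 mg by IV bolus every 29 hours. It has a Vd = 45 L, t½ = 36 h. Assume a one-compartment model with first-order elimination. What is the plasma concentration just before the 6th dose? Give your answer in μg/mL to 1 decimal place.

f = (1/2)^(τ/t½) = (1/2)^(29/36) ≈ 0.5721.
C₀ = D/Vd = 615/45 ≈ 13.667 μg/mL.
Before the 6th dose, 5 doses have been given. Superposition: Cmin = C₀·(f + f² + … + f^5).
≈ 13.667 × (0.5721 + 0.3273 + 0.1872 + 0.1071 + 0.0613) ≈ 13.667 × 1.2550 ≈ 17.152 μg/mL.

17.2 μg/mL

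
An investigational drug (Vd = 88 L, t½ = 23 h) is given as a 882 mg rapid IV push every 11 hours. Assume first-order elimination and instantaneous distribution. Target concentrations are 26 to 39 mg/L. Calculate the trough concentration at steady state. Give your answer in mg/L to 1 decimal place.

25.5 mg/L

k = ln2/t½ = ln2/23 ≈ 0.030137 h⁻¹; fraction remaining f = e^(−kτ) = e^(−0.030137×11) ≈ 0.7178.
At steady state, accumulation factor R = 1/(1 − e^(−kτ)) ≈ 3.5436.
Single-dose peak C₀ = D/Vd = 882/88 ≈ 10.023 mg/L.
Steady-state peak Cmax,ss = C₀·R ≈ 10.023 × 3.5436 ≈ 35.518 mg/L.
Steady-state trough Cmin,ss = Cmax,ss·f ≈ 35.518 × 0.7178 ≈ 25.495 mg/L.
Trough 25.5 mg/L vs MEC 26 mg/L: subtherapeutic.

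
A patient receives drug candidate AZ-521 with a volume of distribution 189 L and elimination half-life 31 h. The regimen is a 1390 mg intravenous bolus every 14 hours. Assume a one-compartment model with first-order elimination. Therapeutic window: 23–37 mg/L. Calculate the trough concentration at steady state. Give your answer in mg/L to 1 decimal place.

Over one 14-h interval, 14/31 ≈ 0.45161 half-lives elapse, leaving f ≈ 0.7312 of each dose.
Single-dose peak C₀ = D/Vd = 1390/189 ≈ 7.354 mg/L.
Steady-state trough Cmin,ss = C₀·f/(1−f) ≈ 7.354 × 0.7312/0.2688 ≈ 20.005 mg/L.
Trough 20.0 mg/L vs MEC 23 mg/L: subtherapeutic.

20.0 mg/L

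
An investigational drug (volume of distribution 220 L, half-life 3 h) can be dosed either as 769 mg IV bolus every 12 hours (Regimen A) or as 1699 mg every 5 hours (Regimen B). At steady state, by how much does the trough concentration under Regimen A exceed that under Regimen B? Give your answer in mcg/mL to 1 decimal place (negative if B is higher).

Regimen A: f = (1/2)^(12/3) ≈ 0.0625; Cmin,ss = (769/220)·f/(1−f) ≈ 0.233 mcg/mL.
Regimen B: f = (1/2)^(5/3) ≈ 0.3150; Cmin,ss = (1699/220)·f/(1−f) ≈ 3.551 mcg/mL.
Difference ≈ 0.233 − 3.551 ≈ -3.318 mcg/mL.

-3.3 mcg/mL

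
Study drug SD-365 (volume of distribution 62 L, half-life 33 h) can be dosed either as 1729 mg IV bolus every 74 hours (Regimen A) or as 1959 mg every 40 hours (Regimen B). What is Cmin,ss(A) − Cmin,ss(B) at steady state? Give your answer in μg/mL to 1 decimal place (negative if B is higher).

Regimen A: f = (1/2)^(74/33) ≈ 0.2113; Cmin,ss = (1729/62)·f/(1−f) ≈ 7.471 μg/mL.
Regimen B: f = (1/2)^(40/33) ≈ 0.4316; Cmin,ss = (1959/62)·f/(1−f) ≈ 23.992 μg/mL.
Difference ≈ 7.471 − 23.992 ≈ -16.521 μg/mL.

-16.5 μg/mL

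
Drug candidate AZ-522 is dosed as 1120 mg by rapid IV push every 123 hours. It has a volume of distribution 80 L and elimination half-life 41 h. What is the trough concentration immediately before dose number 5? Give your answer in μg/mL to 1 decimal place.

2.0 μg/mL

f = (1/2)^(τ/t½) = (1/2)^(123/41) ≈ 0.1250.
C₀ = D/Vd = 1120/80 ≈ 14.000 μg/mL.
Before the 5th dose, 4 doses have been given. Superposition: Cmin = C₀·(f + f² + … + f^4).
≈ 14.000 × (0.1250 + 0.0156 + 0.0020 + 0.0002) ≈ 14.000 × 0.1428 ≈ 1.999 μg/mL.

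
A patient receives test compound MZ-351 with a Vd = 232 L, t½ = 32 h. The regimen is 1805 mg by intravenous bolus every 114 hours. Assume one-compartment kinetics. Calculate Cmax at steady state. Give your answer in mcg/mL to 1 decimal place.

8.5 mcg/mL

k = ln2/t½ = ln2/32 ≈ 0.021661 h⁻¹; fraction remaining f = e^(−kτ) = e^(−0.021661×114) ≈ 0.0846.
Accumulation ratio R = 1/(1 − f) ≈ 1/0.9154 ≈ 1.0924.
Each bolus raises the concentration by D/Vd = 1805/232 ≈ 7.780 mcg/mL.
Cmax,ss = C₀/(1 − f) ≈ 7.780/0.9154 ≈ 8.499 mcg/mL.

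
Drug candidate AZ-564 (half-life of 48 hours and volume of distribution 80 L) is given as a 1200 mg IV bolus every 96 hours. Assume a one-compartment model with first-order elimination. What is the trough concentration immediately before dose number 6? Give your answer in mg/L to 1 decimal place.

5.0 mg/L

f = (1/2)^(τ/t½) = (1/2)^(96/48) ≈ 0.2500.
C₀ = D/Vd = 1200/80 ≈ 15.000 mg/L.
Before the 6th dose, 5 doses have been given. Superposition: Cmin = C₀·(f + f² + … + f^5).
≈ 15.000 × (0.2500 + 0.0625 + 0.0156 + 0.0039 + 0.0010) ≈ 15.000 × 0.3330 ≈ 4.995 mg/L.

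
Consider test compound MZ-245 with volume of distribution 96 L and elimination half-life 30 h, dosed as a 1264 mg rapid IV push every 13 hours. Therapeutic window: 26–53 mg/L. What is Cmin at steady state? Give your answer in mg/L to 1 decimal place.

37.6 mg/L

Over one 13-h interval, 13/30 ≈ 0.43333 half-lives elapse, leaving f ≈ 0.7405 of each dose.
At steady state, accumulation factor R = 1/(1 − e^(−kτ)) ≈ 3.8536.
Each bolus raises the concentration by D/Vd = 1264/96 ≈ 13.167 mg/L.
Cmax,ss = C₀/(1 − f) ≈ 13.167/0.2595 ≈ 50.740 mg/L.
One interval later, Cmin,ss = Cmax,ss·e^(−kτ) ≈ 50.740 × 0.7405 ≈ 37.573 mg/L.
Trough 37.6 mg/L vs MEC 26 mg/L: adequate.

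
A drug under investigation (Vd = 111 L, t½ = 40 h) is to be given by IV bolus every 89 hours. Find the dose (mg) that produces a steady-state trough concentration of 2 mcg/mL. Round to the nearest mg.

τ/t½ = 89/40 ≈ 2.225, so f = (1/2)^(89/40) ≈ 0.213899.
Cmin,ss = (D/Vd)·f/(1−f), so D = Cmin,ss·Vd·(1−f)/f.
D = 2 × 111 × (1−f)/f ≈ 2 × 111 × 3.67510 ≈ 815.87 mg.

816 mg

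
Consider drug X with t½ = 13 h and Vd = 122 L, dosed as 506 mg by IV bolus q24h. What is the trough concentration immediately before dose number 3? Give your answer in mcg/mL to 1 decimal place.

f = (1/2)^(τ/t½) = (1/2)^(24/13) ≈ 0.2781.
C₀ = D/Vd = 506/122 ≈ 4.148 mcg/mL.
Before the 3rd dose, 2 doses have been given. Superposition: Cmin = C₀·(f + f²).
≈ 4.148 × (0.2781 + 0.0773) ≈ 4.148 × 0.3554 ≈ 1.474 mcg/mL.

1.5 mcg/mL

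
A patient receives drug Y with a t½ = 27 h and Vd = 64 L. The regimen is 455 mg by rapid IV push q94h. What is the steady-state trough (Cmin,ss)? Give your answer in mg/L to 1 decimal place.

τ/t½ = 94/27 ≈ 3.4815, so fraction remaining f = (1/2)^(94/27) ≈ 0.0895.
At steady state, accumulation factor R = 1/(1 − e^(−kτ)) ≈ 1.0983.
Single-dose peak C₀ = D/Vd = 455/64 ≈ 7.109 mg/L.
Cmax,ss = C₀/(1 − f) ≈ 7.109/0.9105 ≈ 7.808 mg/L.
Steady-state trough Cmin,ss = Cmax,ss·f ≈ 7.808 × 0.0895 ≈ 0.699 mg/L.

0.7 mg/L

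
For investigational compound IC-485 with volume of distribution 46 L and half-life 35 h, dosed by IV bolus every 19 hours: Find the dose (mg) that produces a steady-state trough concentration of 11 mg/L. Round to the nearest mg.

231 mg

τ/t½ = 19/35 ≈ 0.54286, so f = (1/2)^(19/35) ≈ 0.686410.
Cmin,ss = (D/Vd)·f/(1−f), so D = Cmin,ss·Vd·(1−f)/f.
D = 11 × 46 × (1−f)/f ≈ 11 × 46 × 0.45686 ≈ 231.17 mg.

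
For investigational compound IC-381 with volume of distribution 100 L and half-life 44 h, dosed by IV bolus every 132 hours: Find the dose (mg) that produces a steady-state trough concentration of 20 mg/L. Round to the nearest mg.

14000 mg

τ/t½ = 132/44 ≈ 3, so f = (1/2)^(132/44) ≈ 0.125000.
Cmin,ss = (D/Vd)·f/(1−f), so D = Cmin,ss·Vd·(1−f)/f.
D = 20 × 100 × (1−f)/f ≈ 20 × 100 × 7.00000 ≈ 14000.00 mg.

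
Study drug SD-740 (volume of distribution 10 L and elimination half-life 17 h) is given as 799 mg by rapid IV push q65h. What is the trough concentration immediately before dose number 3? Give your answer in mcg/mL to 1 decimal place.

f = (1/2)^(τ/t½) = (1/2)^(65/17) ≈ 0.0706.
C₀ = D/Vd = 799/10 ≈ 79.900 mcg/mL.
Before the 3rd dose, 2 doses have been given. Superposition: Cmin = C₀·(f + f²).
≈ 79.900 × (0.0706 + 0.0050) ≈ 79.900 × 0.0756 ≈ 6.040 mcg/mL.

6.0 mcg/mL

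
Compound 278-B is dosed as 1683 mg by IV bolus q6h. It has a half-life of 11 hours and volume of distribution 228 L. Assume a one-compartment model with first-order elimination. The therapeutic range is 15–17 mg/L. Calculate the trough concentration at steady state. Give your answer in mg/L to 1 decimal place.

16.1 mg/L

k = ln2/t½ = ln2/11 ≈ 0.063013 h⁻¹; fraction remaining f = e^(−kτ) = e^(−0.063013×6) ≈ 0.6852.
Accumulation ratio R = 1/(1 − f) ≈ 1/0.3148 ≈ 3.1766.
Each bolus raises the concentration by D/Vd = 1683/228 ≈ 7.382 mg/L.
Cmax,ss = C₀/(1 − f) ≈ 7.382/0.3148 ≈ 23.450 mg/L.
Steady-state trough Cmin,ss = Cmax,ss·f ≈ 23.450 × 0.6852 ≈ 16.068 mg/L.
Trough 16.1 mg/L vs MEC 15 mg/L: adequate.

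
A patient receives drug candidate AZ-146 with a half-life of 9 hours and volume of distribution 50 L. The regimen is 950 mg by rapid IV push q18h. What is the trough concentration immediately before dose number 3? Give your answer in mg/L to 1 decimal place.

f = (1/2)^(τ/t½) = (1/2)^(18/9) ≈ 0.2500.
C₀ = D/Vd = 950/50 ≈ 19.000 mg/L.
Before the 3rd dose, 2 doses have been given. Superposition: Cmin = C₀·(f + f²).
≈ 19.000 × (0.2500 + 0.0625) ≈ 19.000 × 0.3125 ≈ 5.938 mg/L.

5.9 mg/L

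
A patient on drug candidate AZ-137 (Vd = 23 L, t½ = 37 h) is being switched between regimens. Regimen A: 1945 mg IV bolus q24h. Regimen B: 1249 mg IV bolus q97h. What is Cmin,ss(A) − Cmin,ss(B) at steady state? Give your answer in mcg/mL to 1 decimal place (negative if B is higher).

138.4 mcg/mL

Regimen A: f = (1/2)^(24/37) ≈ 0.6379; Cmin,ss = (1945/23)·f/(1−f) ≈ 148.976 mcg/mL.
Regimen B: f = (1/2)^(97/37) ≈ 0.1625; Cmin,ss = (1249/23)·f/(1−f) ≈ 10.537 mcg/mL.
Difference ≈ 148.976 − 10.537 ≈ 138.439 mcg/mL.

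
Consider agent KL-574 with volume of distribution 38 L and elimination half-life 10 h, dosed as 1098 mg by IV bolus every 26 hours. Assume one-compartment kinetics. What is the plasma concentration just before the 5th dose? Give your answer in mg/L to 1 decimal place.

5.7 mg/L

f = (1/2)^(τ/t½) = (1/2)^(26/10) ≈ 0.1649.
C₀ = D/Vd = 1098/38 ≈ 28.895 mg/L.
Before the 5th dose, 4 doses have been given. Superposition: Cmin = C₀·(f + f² + … + f^4).
≈ 28.895 × (0.1649 + 0.0272 + 0.0045 + 0.0007) ≈ 28.895 × 0.1973 ≈ 5.701 mg/L.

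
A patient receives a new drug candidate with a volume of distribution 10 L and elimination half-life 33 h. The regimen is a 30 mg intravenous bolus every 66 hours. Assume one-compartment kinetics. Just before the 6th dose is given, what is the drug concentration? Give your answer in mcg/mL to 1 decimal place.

1.0 mcg/mL

f = (1/2)^(τ/t½) = (1/2)^(66/33) ≈ 0.2500.
C₀ = D/Vd = 30/10 ≈ 3.000 mcg/mL.
Before the 6th dose, 5 doses have been given. Superposition: Cmin = C₀·(f + f² + … + f^5).
≈ 3.000 × (0.2500 + 0.0625 + 0.0156 + 0.0039 + 0.0010) ≈ 3.000 × 0.3330 ≈ 0.999 mcg/mL.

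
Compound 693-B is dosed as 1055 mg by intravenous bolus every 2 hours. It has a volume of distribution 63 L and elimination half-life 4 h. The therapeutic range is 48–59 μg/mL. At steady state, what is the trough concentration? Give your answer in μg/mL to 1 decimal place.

40.4 μg/mL

Over one 2-h interval, 2/4 ≈ 0.5 half-lives elapse, leaving f ≈ 0.7071 of each dose.
Each bolus raises the concentration by D/Vd = 1055/63 ≈ 16.746 μg/mL.
Steady-state trough Cmin,ss = C₀·f/(1−f) ≈ 16.746 × 0.7071/0.2929 ≈ 40.427 μg/mL.
Trough 40.4 μg/mL vs MEC 48 μg/mL: subtherapeutic.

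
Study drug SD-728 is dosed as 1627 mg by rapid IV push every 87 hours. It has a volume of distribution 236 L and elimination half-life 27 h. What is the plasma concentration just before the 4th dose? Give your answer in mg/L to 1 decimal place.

f = (1/2)^(τ/t½) = (1/2)^(87/27) ≈ 0.1072.
C₀ = D/Vd = 1627/236 ≈ 6.894 mg/L.
Before the 4th dose, 3 doses have been given. Superposition: Cmin = C₀·(f + f² + … + f^3).
≈ 6.894 × (0.1072 + 0.0115 + 0.0012) ≈ 6.894 × 0.1199 ≈ 0.827 mg/L.

0.8 mg/L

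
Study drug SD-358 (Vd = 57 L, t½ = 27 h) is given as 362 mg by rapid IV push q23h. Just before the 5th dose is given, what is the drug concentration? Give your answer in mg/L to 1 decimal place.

f = (1/2)^(τ/t½) = (1/2)^(23/27) ≈ 0.5541.
C₀ = D/Vd = 362/57 ≈ 6.351 mg/L.
Before the 5th dose, 4 doses have been given. Superposition: Cmin = C₀·(f + f² + … + f^4).
≈ 6.351 × (0.5541 + 0.3070 + 0.1701 + 0.0943) ≈ 6.351 × 1.1255 ≈ 7.148 mg/L.

7.1 mg/L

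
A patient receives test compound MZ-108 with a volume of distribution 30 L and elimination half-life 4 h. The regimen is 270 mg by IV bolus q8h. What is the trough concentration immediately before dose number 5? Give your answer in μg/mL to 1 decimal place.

f = (1/2)^(τ/t½) = (1/2)^(8/4) ≈ 0.2500.
C₀ = D/Vd = 270/30 ≈ 9.000 μg/mL.
Before the 5th dose, 4 doses have been given. Superposition: Cmin = C₀·(f + f² + … + f^4).
≈ 9.000 × (0.2500 + 0.0625 + 0.0156 + 0.0039) ≈ 9.000 × 0.3320 ≈ 2.988 μg/mL.

3.0 μg/mL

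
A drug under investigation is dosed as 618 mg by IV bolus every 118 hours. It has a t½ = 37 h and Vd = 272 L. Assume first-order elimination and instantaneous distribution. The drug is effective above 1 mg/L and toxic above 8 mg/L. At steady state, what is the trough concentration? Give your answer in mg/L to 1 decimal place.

0.3 mg/L

Over one 118-h interval, 118/37 ≈ 3.1892 half-lives elapse, leaving f ≈ 0.1096 of each dose.
Each bolus raises the concentration by D/Vd = 618/272 ≈ 2.272 mg/L.
Steady-state trough Cmin,ss = C₀·f/(1−f) ≈ 2.272 × 0.1096/0.8904 ≈ 0.280 mg/L.
Trough 0.3 mg/L vs MEC 1 mg/L: subtherapeutic.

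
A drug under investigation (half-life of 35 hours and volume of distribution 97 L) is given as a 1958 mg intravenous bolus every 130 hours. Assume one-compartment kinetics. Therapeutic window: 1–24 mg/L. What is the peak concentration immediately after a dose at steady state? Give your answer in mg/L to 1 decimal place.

Over one 130-h interval, 130/35 ≈ 3.7143 half-lives elapse, leaving f ≈ 0.0762 of each dose.
At steady state, accumulation factor R = 1/(1 − e^(−kτ)) ≈ 1.0825.
Single-dose peak C₀ = D/Vd = 1958/97 ≈ 20.186 mg/L.
Cmax,ss = C₀/(1 − f) ≈ 20.186/0.9238 ≈ 21.851 mg/L.
Peak 21.9 mg/L vs MTC 24 mg/L: below toxic threshold.

21.9 mg/L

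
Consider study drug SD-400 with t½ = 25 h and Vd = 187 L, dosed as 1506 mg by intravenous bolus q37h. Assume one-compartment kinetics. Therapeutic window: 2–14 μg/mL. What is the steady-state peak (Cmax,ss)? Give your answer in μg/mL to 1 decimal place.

12.6 μg/mL

k = ln2/t½ = ln2/25 ≈ 0.027726 h⁻¹; fraction remaining f = e^(−kτ) = e^(−0.027726×37) ≈ 0.3585.
Accumulation ratio R = 1/(1 − f) ≈ 1/0.6415 ≈ 1.5588.
Each bolus raises the concentration by D/Vd = 1506/187 ≈ 8.053 μg/mL.
Steady-state peak Cmax,ss = C₀·R ≈ 8.053 × 1.5588 ≈ 12.553 μg/mL.
Peak 12.6 μg/mL vs MTC 14 μg/mL: below toxic threshold.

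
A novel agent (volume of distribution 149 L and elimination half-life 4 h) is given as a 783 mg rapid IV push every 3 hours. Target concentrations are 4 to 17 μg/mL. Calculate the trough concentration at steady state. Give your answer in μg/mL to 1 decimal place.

k = ln2/t½ = ln2/4 ≈ 0.173287 h⁻¹; fraction remaining f = e^(−kτ) = e^(−0.173287×3) ≈ 0.5946.
Each bolus raises the concentration by D/Vd = 783/149 ≈ 5.255 μg/mL.
Steady-state trough Cmin,ss = C₀·f/(1−f) ≈ 5.255 × 0.5946/0.4054 ≈ 7.708 μg/mL.
Trough 7.7 μg/mL vs MEC 4 μg/mL: adequate.

7.7 μg/mL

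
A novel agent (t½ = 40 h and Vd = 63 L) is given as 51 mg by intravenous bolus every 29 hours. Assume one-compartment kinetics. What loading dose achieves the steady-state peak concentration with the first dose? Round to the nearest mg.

129 mg

f = (1/2)^(29/40) ≈ 0.604997; accumulation ratio R = 1/(1−f) ≈ 2.53163.
Loading dose to hit Cmax,ss on first dose: D_load = D_maint·R ≈ 51 × 2.53163 ≈ 129.11 mg.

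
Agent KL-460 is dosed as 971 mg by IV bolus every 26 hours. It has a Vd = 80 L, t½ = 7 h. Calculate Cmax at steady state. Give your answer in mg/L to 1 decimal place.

13.1 mg/L

k = ln2/t½ = ln2/7 ≈ 0.099021 h⁻¹; fraction remaining f = e^(−kτ) = e^(−0.099021×26) ≈ 0.0762.
Accumulation ratio R = 1/(1 − f) ≈ 1/0.9238 ≈ 1.0825.
Each bolus raises the concentration by D/Vd = 971/80 ≈ 12.137 mg/L.
Cmax,ss = C₀/(1 − f) ≈ 12.137/0.9238 ≈ 13.138 mg/L.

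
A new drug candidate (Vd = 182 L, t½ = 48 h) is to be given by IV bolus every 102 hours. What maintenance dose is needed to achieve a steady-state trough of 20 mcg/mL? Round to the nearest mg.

12238 mg

τ/t½ = 102/48 ≈ 2.125, so f = (1/2)^(102/48) ≈ 0.229251.
Cmin,ss = (D/Vd)·f/(1−f), so D = Cmin,ss·Vd·(1−f)/f.
D = 20 × 182 × (1−f)/f ≈ 20 × 182 × 3.36203 ≈ 12237.79 mg.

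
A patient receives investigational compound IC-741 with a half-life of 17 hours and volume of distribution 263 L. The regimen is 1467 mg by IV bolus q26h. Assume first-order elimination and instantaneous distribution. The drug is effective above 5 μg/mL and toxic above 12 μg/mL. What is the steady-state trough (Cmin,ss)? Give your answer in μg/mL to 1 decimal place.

3.0 μg/mL

k = ln2/t½ = ln2/17 ≈ 0.040773 h⁻¹; fraction remaining f = e^(−kτ) = e^(−0.040773×26) ≈ 0.3464.
Accumulation ratio R = 1/(1 − f) ≈ 1/0.6536 ≈ 1.5300.
Single-dose peak C₀ = D/Vd = 1467/263 ≈ 5.578 μg/mL.
Cmax,ss = C₀/(1 − f) ≈ 5.578/0.6536 ≈ 8.534 μg/mL.
One interval later, Cmin,ss = Cmax,ss·e^(−kτ) ≈ 8.534 × 0.3464 ≈ 2.956 μg/mL.
Trough 3.0 μg/mL vs MEC 5 μg/mL: subtherapeutic.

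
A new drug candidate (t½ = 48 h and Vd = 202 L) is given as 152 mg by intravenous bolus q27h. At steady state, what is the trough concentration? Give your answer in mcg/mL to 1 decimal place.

k = ln2/t½ = ln2/48 ≈ 0.014441 h⁻¹; fraction remaining f = e^(−kτ) = e^(−0.014441×27) ≈ 0.6771.
Single-dose peak C₀ = D/Vd = 152/202 ≈ 0.752 mcg/mL.
Steady-state trough Cmin,ss = C₀·f/(1−f) ≈ 0.752 × 0.6771/0.3229 ≈ 1.577 mcg/mL.

1.6 mcg/mL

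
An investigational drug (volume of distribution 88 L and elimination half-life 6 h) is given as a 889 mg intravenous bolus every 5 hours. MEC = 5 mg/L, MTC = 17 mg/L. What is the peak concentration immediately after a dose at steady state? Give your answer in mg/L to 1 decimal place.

τ/t½ = 5/6 ≈ 0.83333, so fraction remaining f = (1/2)^(5/6) ≈ 0.5612.
Accumulation ratio R = 1/(1 − f) ≈ 1/0.4388 ≈ 2.2789.
Each bolus raises the concentration by D/Vd = 889/88 ≈ 10.102 mg/L.
Steady-state peak Cmax,ss = C₀·R ≈ 10.102 × 2.2789 ≈ 23.021 mg/L.
Peak 23.0 mg/L vs MTC 17 mg/L: exceeds toxic threshold.

23.0 mg/L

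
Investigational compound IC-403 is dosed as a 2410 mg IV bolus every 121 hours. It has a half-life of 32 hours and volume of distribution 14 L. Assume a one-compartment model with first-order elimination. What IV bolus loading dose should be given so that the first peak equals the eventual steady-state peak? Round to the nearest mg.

2599 mg

f = (1/2)^(121/32) ≈ 0.072733; accumulation ratio R = 1/(1−f) ≈ 1.07844.
Loading dose to hit Cmax,ss on first dose: D_load = D_maint·R ≈ 2410 × 1.07844 ≈ 2599.04 mg.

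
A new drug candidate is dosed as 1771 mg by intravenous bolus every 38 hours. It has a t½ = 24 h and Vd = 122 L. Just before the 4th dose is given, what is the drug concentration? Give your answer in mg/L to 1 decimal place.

7.0 mg/L

f = (1/2)^(τ/t½) = (1/2)^(38/24) ≈ 0.3337.
C₀ = D/Vd = 1771/122 ≈ 14.516 mg/L.
Before the 4th dose, 3 doses have been given. Superposition: Cmin = C₀·(f + f² + … + f^3).
≈ 14.516 × (0.3337 + 0.1114 + 0.0372) ≈ 14.516 × 0.4823 ≈ 7.001 mg/L.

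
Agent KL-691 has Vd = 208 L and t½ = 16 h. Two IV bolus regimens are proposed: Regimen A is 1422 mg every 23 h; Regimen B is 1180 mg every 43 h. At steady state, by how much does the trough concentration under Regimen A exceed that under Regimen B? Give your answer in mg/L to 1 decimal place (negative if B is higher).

Regimen A: f = (1/2)^(23/16) ≈ 0.3692; Cmin,ss = (1422/208)·f/(1−f) ≈ 4.001 mg/L.
Regimen B: f = (1/2)^(43/16) ≈ 0.1552; Cmin,ss = (1180/208)·f/(1−f) ≈ 1.042 mg/L.
Difference ≈ 4.001 − 1.042 ≈ 2.959 mg/L.

3.0 mg/L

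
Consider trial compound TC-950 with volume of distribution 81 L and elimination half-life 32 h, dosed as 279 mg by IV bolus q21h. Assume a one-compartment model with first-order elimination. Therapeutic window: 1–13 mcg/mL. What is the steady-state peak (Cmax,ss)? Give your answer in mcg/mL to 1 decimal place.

9.4 mcg/mL

τ/t½ = 21/32 ≈ 0.65625, so fraction remaining f = (1/2)^(21/32) ≈ 0.6345.
Accumulation ratio R = 1/(1 − f) ≈ 1/0.3655 ≈ 2.7360.
Single-dose peak C₀ = D/Vd = 279/81 ≈ 3.444 mcg/mL.
Steady-state peak Cmax,ss = C₀·R ≈ 3.444 × 2.7360 ≈ 9.423 mcg/mL.
Peak 9.4 mcg/mL vs MTC 13 mcg/mL: below toxic threshold.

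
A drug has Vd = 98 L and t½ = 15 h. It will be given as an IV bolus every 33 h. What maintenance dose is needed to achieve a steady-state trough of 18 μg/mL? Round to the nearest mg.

τ/t½ = 33/15 ≈ 2.2, so f = (1/2)^(33/15) ≈ 0.217638.
Cmin,ss = (D/Vd)·f/(1−f), so D = Cmin,ss·Vd·(1−f)/f.
D = 18 × 98 × (1−f)/f ≈ 18 × 98 × 3.59479 ≈ 6341.21 mg.

6341 mg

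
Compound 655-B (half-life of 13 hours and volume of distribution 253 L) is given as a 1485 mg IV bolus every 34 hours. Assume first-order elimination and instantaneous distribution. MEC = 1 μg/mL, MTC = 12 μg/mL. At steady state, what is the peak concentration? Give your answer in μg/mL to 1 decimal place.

7.0 μg/mL

k = ln2/t½ = ln2/13 ≈ 0.053319 h⁻¹; fraction remaining f = e^(−kτ) = e^(−0.053319×34) ≈ 0.1632.
Accumulation ratio R = 1/(1 − f) ≈ 1/0.8368 ≈ 1.1950.
Each bolus raises the concentration by D/Vd = 1485/253 ≈ 5.870 μg/mL.
Steady-state peak Cmax,ss = C₀·R ≈ 5.870 × 1.1950 ≈ 7.015 μg/mL.
Peak 7.0 μg/mL vs MTC 12 μg/mL: below toxic threshold.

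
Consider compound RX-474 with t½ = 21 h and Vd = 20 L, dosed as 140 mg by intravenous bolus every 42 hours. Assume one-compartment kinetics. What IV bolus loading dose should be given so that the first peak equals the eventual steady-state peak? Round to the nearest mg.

187 mg

f = (1/2)^(42/21) ≈ 0.250000; accumulation ratio R = 1/(1−f) ≈ 1.33333.
Loading dose to hit Cmax,ss on first dose: D_load = D_maint·R ≈ 140 × 1.33333 ≈ 186.67 mg.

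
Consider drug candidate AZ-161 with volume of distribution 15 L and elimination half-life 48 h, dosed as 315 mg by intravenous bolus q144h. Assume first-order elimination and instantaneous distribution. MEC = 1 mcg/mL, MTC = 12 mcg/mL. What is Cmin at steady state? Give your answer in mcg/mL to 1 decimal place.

3.0 mcg/mL

τ = 144 h = 3 half-lives, so f = (1/2)^3 = 0.125.
Accumulation ratio R = 1/(1 − f) = 1/0.875 = 8/7.
Single-dose peak C₀ = D/Vd = 315/15 = 21 mcg/mL.
Steady-state peak Cmax,ss = C₀·R = 21 × 8/7 ≈ 24.000 mcg/mL.
Steady-state trough Cmin,ss = Cmax,ss·f ≈ 24.000 × 0.125 ≈ 3.000 mcg/mL.
Trough 3.0 mcg/mL vs MEC 1 mcg/mL: adequate.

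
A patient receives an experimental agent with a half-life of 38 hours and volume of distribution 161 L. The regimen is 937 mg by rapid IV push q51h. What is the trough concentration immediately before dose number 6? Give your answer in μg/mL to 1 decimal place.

f = (1/2)^(τ/t½) = (1/2)^(51/38) ≈ 0.3944.
C₀ = D/Vd = 937/161 ≈ 5.820 μg/mL.
Before the 6th dose, 5 doses have been given. Superposition: Cmin = C₀·(f + f² + … + f^5).
≈ 5.820 × (0.3944 + 0.1556 + 0.0613 + 0.0242 + 0.0095) ≈ 5.820 × 0.6450 ≈ 3.754 μg/mL.

3.8 μg/mL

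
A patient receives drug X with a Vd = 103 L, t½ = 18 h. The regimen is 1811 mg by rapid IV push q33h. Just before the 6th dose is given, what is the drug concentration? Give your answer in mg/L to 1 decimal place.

6.8 mg/L

f = (1/2)^(τ/t½) = (1/2)^(33/18) ≈ 0.2806.
C₀ = D/Vd = 1811/103 ≈ 17.583 mg/L.
Before the 6th dose, 5 doses have been given. Superposition: Cmin = C₀·(f + f² + … + f^5).
≈ 17.583 × (0.2806 + 0.0787 + 0.0221 + 0.0062 + 0.0017) ≈ 17.583 × 0.3893 ≈ 6.845 mg/L.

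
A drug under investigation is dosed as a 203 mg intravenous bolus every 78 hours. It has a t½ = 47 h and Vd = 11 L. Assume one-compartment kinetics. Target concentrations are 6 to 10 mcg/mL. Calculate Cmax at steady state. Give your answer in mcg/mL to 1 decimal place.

τ/t½ = 78/47 ≈ 1.6596, so fraction remaining f = (1/2)^(78/47) ≈ 0.3165.
At steady state, accumulation factor R = 1/(1 − e^(−kτ)) ≈ 1.4631.
Each bolus raises the concentration by D/Vd = 203/11 ≈ 18.455 mcg/mL.
Steady-state peak Cmax,ss = C₀·R ≈ 18.455 × 1.4631 ≈ 27.002 mcg/mL.
Peak 27.0 mcg/mL vs MTC 10 mcg/mL: exceeds toxic threshold.

27.0 mcg/mL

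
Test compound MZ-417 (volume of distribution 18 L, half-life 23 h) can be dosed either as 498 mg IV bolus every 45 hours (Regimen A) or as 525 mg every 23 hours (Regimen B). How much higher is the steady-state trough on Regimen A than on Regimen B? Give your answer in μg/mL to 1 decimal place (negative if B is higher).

-19.6 μg/mL

Regimen A: f = (1/2)^(45/23) ≈ 0.2576; Cmin,ss = (498/18)·f/(1−f) ≈ 9.600 μg/mL.
Regimen B: f = (1/2)^(23/23) ≈ 0.5000; Cmin,ss = (525/18)·f/(1−f) ≈ 29.167 μg/mL.
Difference ≈ 9.600 − 29.167 ≈ -19.567 μg/mL.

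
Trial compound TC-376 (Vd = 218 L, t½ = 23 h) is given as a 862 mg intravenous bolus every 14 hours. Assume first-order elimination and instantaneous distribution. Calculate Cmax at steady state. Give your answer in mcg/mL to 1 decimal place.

11.5 mcg/mL

Over one 14-h interval, 14/23 ≈ 0.6087 half-lives elapse, leaving f ≈ 0.6558 of each dose.
Accumulation ratio R = 1/(1 − f) ≈ 1/0.3442 ≈ 2.9053.
Single-dose peak C₀ = D/Vd = 862/218 ≈ 3.954 mcg/mL.
Cmax,ss = C₀/(1 − f) ≈ 3.954/0.3442 ≈ 11.488 mcg/mL.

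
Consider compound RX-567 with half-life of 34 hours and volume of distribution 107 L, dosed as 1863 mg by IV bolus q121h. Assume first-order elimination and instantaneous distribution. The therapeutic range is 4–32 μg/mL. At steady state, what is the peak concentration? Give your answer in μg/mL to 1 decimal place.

k = ln2/t½ = ln2/34 ≈ 0.020387 h⁻¹; fraction remaining f = e^(−kτ) = e^(−0.020387×121) ≈ 0.0849.
At steady state, accumulation factor R = 1/(1 − e^(−kτ)) ≈ 1.0928.
Single-dose peak C₀ = D/Vd = 1863/107 ≈ 17.411 μg/mL.
Cmax,ss = C₀/(1 − f) ≈ 17.411/0.9151 ≈ 19.026 μg/mL.
Peak 19.0 μg/mL vs MTC 32 μg/mL: below toxic threshold.

19.0 μg/mL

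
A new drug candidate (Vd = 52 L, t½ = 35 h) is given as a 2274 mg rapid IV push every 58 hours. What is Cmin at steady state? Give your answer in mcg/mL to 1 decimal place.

τ/t½ = 58/35 ≈ 1.6571, so fraction remaining f = (1/2)^(58/35) ≈ 0.3171.
Each bolus raises the concentration by D/Vd = 2274/52 ≈ 43.731 mcg/mL.
Steady-state trough Cmin,ss = C₀·f/(1−f) ≈ 43.731 × 0.3171/0.6829 ≈ 20.306 mcg/mL.

20.3 mcg/mL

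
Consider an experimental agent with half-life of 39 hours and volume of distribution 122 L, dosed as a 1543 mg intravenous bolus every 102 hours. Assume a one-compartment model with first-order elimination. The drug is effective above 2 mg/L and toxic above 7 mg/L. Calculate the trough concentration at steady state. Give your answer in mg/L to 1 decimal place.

Over one 102-h interval, 102/39 ≈ 2.6154 half-lives elapse, leaving f ≈ 0.1632 of each dose.
Each bolus raises the concentration by D/Vd = 1543/122 ≈ 12.648 mg/L.
Steady-state trough Cmin,ss = C₀·f/(1−f) ≈ 12.648 × 0.1632/0.8368 ≈ 2.467 mg/L.
Trough 2.5 mg/L vs MEC 2 mg/L: adequate.

2.5 mg/L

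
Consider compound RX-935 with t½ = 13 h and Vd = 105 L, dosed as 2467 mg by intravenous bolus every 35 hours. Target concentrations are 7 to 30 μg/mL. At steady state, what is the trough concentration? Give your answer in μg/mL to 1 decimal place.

4.3 μg/mL

τ/t½ = 35/13 ≈ 2.6923, so fraction remaining f = (1/2)^(35/13) ≈ 0.1547.
At steady state, accumulation factor R = 1/(1 − e^(−kτ)) ≈ 1.1830.
Single-dose peak C₀ = D/Vd = 2467/105 ≈ 23.495 μg/mL.
Cmax,ss = C₀/(1 − f) ≈ 23.495/0.8453 ≈ 27.795 μg/mL.
One interval later, Cmin,ss = Cmax,ss·e^(−kτ) ≈ 27.795 × 0.1547 ≈ 4.300 μg/mL.
Trough 4.3 μg/mL vs MEC 7 μg/mL: subtherapeutic.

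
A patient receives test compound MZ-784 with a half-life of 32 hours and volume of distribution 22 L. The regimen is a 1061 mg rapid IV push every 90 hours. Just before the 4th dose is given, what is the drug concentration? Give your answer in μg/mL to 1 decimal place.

f = (1/2)^(τ/t½) = (1/2)^(90/32) ≈ 0.1423.
C₀ = D/Vd = 1061/22 ≈ 48.227 μg/mL.
Before the 4th dose, 3 doses have been given. Superposition: Cmin = C₀·(f + f² + … + f^3).
≈ 48.227 × (0.1423 + 0.0202 + 0.0029) ≈ 48.227 × 0.1654 ≈ 7.977 μg/mL.

8.0 μg/mL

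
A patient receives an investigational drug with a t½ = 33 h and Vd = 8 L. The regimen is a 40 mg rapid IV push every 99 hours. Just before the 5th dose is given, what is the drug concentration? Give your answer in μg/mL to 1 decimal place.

0.7 μg/mL

f = (1/2)^(τ/t½) = (1/2)^(99/33) ≈ 0.1250.
C₀ = D/Vd = 40/8 ≈ 5.000 μg/mL.
Before the 5th dose, 4 doses have been given. Superposition: Cmin = C₀·(f + f² + … + f^4).
≈ 5.000 × (0.1250 + 0.0156 + 0.0020 + 0.0002) ≈ 5.000 × 0.1428 ≈ 0.714 μg/mL.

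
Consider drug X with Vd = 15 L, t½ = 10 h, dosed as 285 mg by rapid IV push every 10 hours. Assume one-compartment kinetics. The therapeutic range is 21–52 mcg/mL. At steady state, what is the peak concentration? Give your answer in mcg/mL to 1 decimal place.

The dosing interval is 1 half-life, so f = 2^(−1) = 0.5.
At steady state, R = 1/(1 − 0.5) = 2/1.
Single-dose peak C₀ = D/Vd = 285/15 = 19 mcg/mL.
Steady-state peak Cmax,ss = C₀·R = 19 × 2/1 ≈ 38.000 mcg/mL.
Peak 38.0 mcg/mL vs MTC 52 mcg/mL: below toxic threshold.

38.0 mcg/mL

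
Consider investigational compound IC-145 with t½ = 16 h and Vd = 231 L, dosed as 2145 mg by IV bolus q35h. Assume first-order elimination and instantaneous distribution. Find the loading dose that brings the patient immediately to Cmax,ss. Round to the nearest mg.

2748 mg

f = (1/2)^(35/16) ≈ 0.219532; accumulation ratio R = 1/(1−f) ≈ 1.28128.
Loading dose to hit Cmax,ss on first dose: D_load = D_maint·R ≈ 2145 × 1.28128 ≈ 2748.35 mg.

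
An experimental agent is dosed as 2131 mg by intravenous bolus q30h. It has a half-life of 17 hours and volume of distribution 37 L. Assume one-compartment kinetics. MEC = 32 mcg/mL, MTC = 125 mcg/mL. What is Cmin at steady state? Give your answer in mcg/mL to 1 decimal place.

24.0 mcg/mL

Over one 30-h interval, 30/17 ≈ 1.7647 half-lives elapse, leaving f ≈ 0.2943 of each dose.
Accumulation ratio R = 1/(1 − f) ≈ 1/0.7057 ≈ 1.4170.
Single-dose peak C₀ = D/Vd = 2131/37 ≈ 57.595 mcg/mL.
Cmax,ss = C₀/(1 − f) ≈ 57.595/0.7057 ≈ 81.614 mcg/mL.
Steady-state trough Cmin,ss = Cmax,ss·f ≈ 81.614 × 0.2943 ≈ 24.019 mcg/mL.
Trough 24.0 mcg/mL vs MEC 32 mcg/mL: subtherapeutic.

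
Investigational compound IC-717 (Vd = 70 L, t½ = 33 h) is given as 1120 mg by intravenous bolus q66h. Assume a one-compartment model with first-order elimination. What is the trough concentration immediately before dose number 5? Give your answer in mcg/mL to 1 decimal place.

5.3 mcg/mL

f = (1/2)^(τ/t½) = (1/2)^(66/33) ≈ 0.2500.
C₀ = D/Vd = 1120/70 ≈ 16.000 mcg/mL.
Before the 5th dose, 4 doses have been given. Superposition: Cmin = C₀·(f + f² + … + f^4).
≈ 16.000 × (0.2500 + 0.0625 + 0.0156 + 0.0039) ≈ 16.000 × 0.3320 ≈ 5.312 mcg/mL.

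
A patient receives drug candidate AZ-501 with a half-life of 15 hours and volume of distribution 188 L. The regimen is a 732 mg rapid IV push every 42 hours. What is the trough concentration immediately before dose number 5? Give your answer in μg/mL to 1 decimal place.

0.7 μg/mL

f = (1/2)^(τ/t½) = (1/2)^(42/15) ≈ 0.1436.
C₀ = D/Vd = 732/188 ≈ 3.894 μg/mL.
Before the 5th dose, 4 doses have been given. Superposition: Cmin = C₀·(f + f² + … + f^4).
≈ 3.894 × (0.1436 + 0.0206 + 0.0030 + 0.0004) ≈ 3.894 × 0.1676 ≈ 0.653 μg/mL.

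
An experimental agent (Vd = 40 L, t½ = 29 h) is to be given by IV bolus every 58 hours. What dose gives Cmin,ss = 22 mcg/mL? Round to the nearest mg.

τ/t½ = 58/29 ≈ 2, so f = (1/2)^(58/29) ≈ 0.250000.
Cmin,ss = (D/Vd)·f/(1−f), so D = Cmin,ss·Vd·(1−f)/f.
D = 22 × 40 × (1−f)/f ≈ 22 × 40 × 3.00000 ≈ 2640.00 mg.

2640 mg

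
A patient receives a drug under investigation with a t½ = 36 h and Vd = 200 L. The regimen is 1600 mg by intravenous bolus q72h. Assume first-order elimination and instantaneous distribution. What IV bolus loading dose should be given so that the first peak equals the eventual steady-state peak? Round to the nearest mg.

2133 mg

f = (1/2)^(72/36) ≈ 0.250000; accumulation ratio R = 1/(1−f) ≈ 1.33333.
Loading dose to hit Cmax,ss on first dose: D_load = D_maint·R ≈ 1600 × 1.33333 ≈ 2133.33 mg.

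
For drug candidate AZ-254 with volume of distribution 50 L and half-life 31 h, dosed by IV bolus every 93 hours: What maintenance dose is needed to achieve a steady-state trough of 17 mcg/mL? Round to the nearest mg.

5950 mg

τ/t½ = 93/31 ≈ 3, so f = (1/2)^(93/31) ≈ 0.125000.
Cmin,ss = (D/Vd)·f/(1−f), so D = Cmin,ss·Vd·(1−f)/f.
D = 17 × 50 × (1−f)/f ≈ 17 × 50 × 7.00000 ≈ 5950.00 mg.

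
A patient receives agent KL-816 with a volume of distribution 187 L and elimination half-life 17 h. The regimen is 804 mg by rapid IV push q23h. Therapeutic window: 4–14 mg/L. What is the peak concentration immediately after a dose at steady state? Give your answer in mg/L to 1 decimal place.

τ/t½ = 23/17 ≈ 1.3529, so fraction remaining f = (1/2)^(23/17) ≈ 0.3915.
Accumulation ratio R = 1/(1 − f) ≈ 1/0.6085 ≈ 1.6434.
Single-dose peak C₀ = D/Vd = 804/187 ≈ 4.299 mg/L.
Steady-state peak Cmax,ss = C₀·R ≈ 4.299 × 1.6434 ≈ 7.065 mg/L.
Peak 7.1 mg/L vs MTC 14 mg/L: below toxic threshold.

7.1 mg/L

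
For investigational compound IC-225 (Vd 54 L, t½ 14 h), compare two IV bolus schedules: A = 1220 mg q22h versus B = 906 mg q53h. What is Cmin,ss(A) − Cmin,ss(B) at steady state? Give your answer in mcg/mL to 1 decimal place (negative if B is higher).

10.1 mcg/mL

Regimen A: f = (1/2)^(22/14) ≈ 0.3365; Cmin,ss = (1220/54)·f/(1−f) ≈ 11.458 mcg/mL.
Regimen B: f = (1/2)^(53/14) ≈ 0.0725; Cmin,ss = (906/54)·f/(1−f) ≈ 1.311 mcg/mL.
Difference ≈ 11.458 − 1.311 ≈ 10.147 mcg/mL.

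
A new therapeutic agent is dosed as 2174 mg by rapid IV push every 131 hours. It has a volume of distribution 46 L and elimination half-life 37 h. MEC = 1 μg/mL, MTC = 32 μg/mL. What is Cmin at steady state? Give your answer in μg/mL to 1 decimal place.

4.4 μg/mL

τ/t½ = 131/37 ≈ 3.5405, so fraction remaining f = (1/2)^(131/37) ≈ 0.0859.
Single-dose peak C₀ = D/Vd = 2174/46 ≈ 47.261 μg/mL.
Steady-state trough Cmin,ss = C₀·f/(1−f) ≈ 47.261 × 0.0859/0.9141 ≈ 4.441 μg/mL.
Trough 4.4 μg/mL vs MEC 1 μg/mL: adequate.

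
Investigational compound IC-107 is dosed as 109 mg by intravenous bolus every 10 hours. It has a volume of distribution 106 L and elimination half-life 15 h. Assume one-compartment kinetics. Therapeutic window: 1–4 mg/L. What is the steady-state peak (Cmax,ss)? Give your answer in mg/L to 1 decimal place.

k = ln2/t½ = ln2/15 ≈ 0.046210 h⁻¹; fraction remaining f = e^(−kτ) = e^(−0.046210×10) ≈ 0.6300.
Accumulation ratio R = 1/(1 − f) ≈ 1/0.3700 ≈ 2.7027.
Single-dose peak C₀ = D/Vd = 109/106 ≈ 1.028 mg/L.
Cmax,ss = C₀/(1 − f) ≈ 1.028/0.3700 ≈ 2.778 mg/L.
Peak 2.8 mg/L vs MTC 4 mg/L: below toxic threshold.

2.8 mg/L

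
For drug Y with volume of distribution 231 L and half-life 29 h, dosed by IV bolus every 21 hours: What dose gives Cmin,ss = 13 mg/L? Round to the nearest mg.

τ/t½ = 21/29 ≈ 0.72414, so f = (1/2)^(21/29) ≈ 0.605359.
Cmin,ss = (D/Vd)·f/(1−f), so D = Cmin,ss·Vd·(1−f)/f.
D = 13 × 231 × (1−f)/f ≈ 13 × 231 × 0.65191 ≈ 1957.69 mg.

1958 mg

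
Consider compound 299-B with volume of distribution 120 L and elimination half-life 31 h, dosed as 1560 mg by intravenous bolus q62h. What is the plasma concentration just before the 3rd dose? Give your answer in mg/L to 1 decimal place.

f = (1/2)^(τ/t½) = (1/2)^(62/31) ≈ 0.2500.
C₀ = D/Vd = 1560/120 ≈ 13.000 mg/L.
Before the 3rd dose, 2 doses have been given. Superposition: Cmin = C₀·(f + f²).
≈ 13.000 × (0.2500 + 0.0625) ≈ 13.000 × 0.3125 ≈ 4.062 mg/L.

4.1 mg/L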